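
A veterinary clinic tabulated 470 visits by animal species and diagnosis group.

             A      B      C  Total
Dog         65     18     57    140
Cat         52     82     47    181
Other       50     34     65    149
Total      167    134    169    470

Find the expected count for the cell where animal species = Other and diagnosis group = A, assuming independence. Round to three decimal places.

52.943

Row total (Other) = 149; column total (A) = 167; grand total N = 470.
Expected count = (row total × column total) / N = 149 × 167 / 470 = 52.943.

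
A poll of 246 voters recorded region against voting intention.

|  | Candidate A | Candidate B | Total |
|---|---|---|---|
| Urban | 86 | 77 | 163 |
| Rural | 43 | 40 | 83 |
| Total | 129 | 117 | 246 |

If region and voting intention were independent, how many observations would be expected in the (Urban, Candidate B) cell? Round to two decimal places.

Row total (Urban) = 163; column total (Candidate B) = 117; grand total N = 246.
Expected count = (row total × column total) / N = 163 × 117 / 246 = 77.52.

77.52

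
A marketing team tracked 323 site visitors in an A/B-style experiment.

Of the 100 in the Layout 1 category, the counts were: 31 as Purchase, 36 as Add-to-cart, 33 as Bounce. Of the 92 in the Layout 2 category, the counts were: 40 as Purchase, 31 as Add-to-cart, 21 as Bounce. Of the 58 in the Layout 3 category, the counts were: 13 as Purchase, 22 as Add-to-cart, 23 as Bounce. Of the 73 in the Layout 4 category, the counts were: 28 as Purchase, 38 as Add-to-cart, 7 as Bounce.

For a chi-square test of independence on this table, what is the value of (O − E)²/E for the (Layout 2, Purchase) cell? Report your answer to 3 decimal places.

2.056

Row total (Layout 2) = 92; column total (Purchase) = 112; N = 323.
Expected count E = 92 × 112 / 323 = 31.9009.
Contribution = (O − E)²/E = (40 − 31.9009)² / 31.9009 = 2.056.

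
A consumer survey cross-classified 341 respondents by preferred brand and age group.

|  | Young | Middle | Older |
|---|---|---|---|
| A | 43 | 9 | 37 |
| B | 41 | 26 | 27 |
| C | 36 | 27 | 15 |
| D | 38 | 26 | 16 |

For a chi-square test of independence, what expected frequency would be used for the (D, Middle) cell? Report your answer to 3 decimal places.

Row total (D) = 80; column total (Middle) = 88; grand total N = 341.
Expected count = (row total × column total) / N = 80 × 88 / 341 = 20.645.

20.645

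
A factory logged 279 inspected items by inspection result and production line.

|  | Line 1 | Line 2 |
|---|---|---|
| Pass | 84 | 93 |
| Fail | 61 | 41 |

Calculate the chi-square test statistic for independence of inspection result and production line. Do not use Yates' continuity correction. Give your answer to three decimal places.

3.952

Row totals: 177, 102. Column totals: 145, 134. Grand total N = 279.
Expected counts (row total × column total / N):
  Pass, Line 1: 177×145/279 = 91.9892
  Pass, Line 2: 177×134/279 = 85.0108
  Fail, Line 1: 102×145/279 = 53.0108
  Fail, Line 2: 102×134/279 = 48.9892
Contributions (O − E)²/E:
  (84 − 91.9892)²/91.9892 = 0.6939
  (93 − 85.0108)²/85.0108 = 0.7508
  (61 − 53.0108)²/53.0108 = 1.2040
  (41 − 48.9892)²/48.9892 = 1.3029
χ² = 0.6939 + 0.7508 + 1.2040 + 1.3029 = 3.952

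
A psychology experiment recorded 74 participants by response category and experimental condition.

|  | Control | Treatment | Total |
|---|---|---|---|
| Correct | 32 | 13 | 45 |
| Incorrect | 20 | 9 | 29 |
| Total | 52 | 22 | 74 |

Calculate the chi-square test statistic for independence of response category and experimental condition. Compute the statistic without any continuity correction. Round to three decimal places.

Grand total N = 74.
Expected counts (row total × column total / N):
  Correct, Control: 45×52/74 = 31.6216
  Correct, Treatment: 45×22/74 = 13.3784
  Incorrect, Control: 29×52/74 = 20.3784
  Incorrect, Treatment: 29×22/74 = 8.6216
Contributions (O − E)²/E:
  (32 − 31.6216)²/31.6216 = 0.0045
  (13 − 13.3784)²/13.3784 = 0.0107
  (20 − 20.3784)²/20.3784 = 0.0070
  (9 − 8.6216)²/8.6216 = 0.0166
χ² = 0.0045 + 0.0107 + 0.0070 + 0.0166 = 0.039

0.039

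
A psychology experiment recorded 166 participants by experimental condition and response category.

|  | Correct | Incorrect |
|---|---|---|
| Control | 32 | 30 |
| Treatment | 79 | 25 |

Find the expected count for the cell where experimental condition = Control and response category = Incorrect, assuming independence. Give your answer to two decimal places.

Row total (Control) = 62; column total (Incorrect) = 55; grand total N = 166.
Expected count = (row total × column total) / N = 62 × 55 / 166 = 20.54.

20.54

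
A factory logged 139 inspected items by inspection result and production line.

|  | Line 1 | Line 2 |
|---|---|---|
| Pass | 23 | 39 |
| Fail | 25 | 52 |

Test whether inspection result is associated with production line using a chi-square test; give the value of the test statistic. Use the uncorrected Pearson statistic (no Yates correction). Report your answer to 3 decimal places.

Row totals: 62, 77. Column totals: 48, 91. Grand total N = 139.
Expected counts (row total × column total / N):
  Pass, Line 1: 62×48/139 = 21.4101
  Pass, Line 2: 62×91/139 = 40.5899
  Fail, Line 1: 77×48/139 = 26.5899
  Fail, Line 2: 77×91/139 = 50.4101
Contributions (O − E)²/E:
  (23 − 21.4101)²/21.4101 = 0.1181
  (39 − 40.5899)²/40.5899 = 0.0623
  (25 − 26.5899)²/26.5899 = 0.0951
  (52 − 50.4101)²/50.4101 = 0.0501
χ² = 0.1181 + 0.0623 + 0.0951 + 0.0501 = 0.326

0.326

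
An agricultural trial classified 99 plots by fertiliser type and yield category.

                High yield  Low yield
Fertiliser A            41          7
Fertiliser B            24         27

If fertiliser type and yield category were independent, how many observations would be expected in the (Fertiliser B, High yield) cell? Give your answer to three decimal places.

Row total (Fertiliser B) = 51; column total (High yield) = 65; grand total N = 99.
Expected count = (row total × column total) / N = 51 × 65 / 99 = 33.485.

33.485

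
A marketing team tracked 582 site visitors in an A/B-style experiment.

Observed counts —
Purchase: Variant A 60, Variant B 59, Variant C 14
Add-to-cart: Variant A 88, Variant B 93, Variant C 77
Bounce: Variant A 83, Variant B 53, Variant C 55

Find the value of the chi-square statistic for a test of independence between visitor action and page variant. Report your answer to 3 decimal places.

Row totals: 133, 258, 191. Column totals: 231, 205, 146. Grand total N = 582.
Expected counts (row total × column total / N):
  Purchase, Variant A: 133×231/582 = 52.7887
  Purchase, Variant B: 133×205/582 = 46.8471
  Purchase, Variant C: 133×146/582 = 33.3643
  Add-to-cart, Variant A: 258×231/582 = 102.4021
  Add-to-cart, Variant B: 258×205/582 = 90.8763
  Add-to-cart, Variant C: 258×146/582 = 64.7216
  Bounce, Variant A: 191×231/582 = 75.8093
  Bounce, Variant B: 191×205/582 = 67.2766
  Bounce, Variant C: 191×146/582 = 47.9141
Contributions (O − E)²/E:
  (60 − 52.7887)²/52.7887 = 0.9851
  (59 − 46.8471)²/46.8471 = 3.1527
  (14 − 33.3643)²/33.3643 = 11.2388
  (88 − 102.4021)²/102.4021 = 2.0255
  (93 − 90.8763)²/90.8763 = 0.0496
  (77 − 64.7216)²/64.7216 = 2.3293
  (83 − 75.8093)²/75.8093 = 0.6821
  (53 − 67.2766)²/67.2766 = 3.0296
  (55 − 47.9141)²/47.9141 = 1.0479
χ² = 0.9851 + 3.1527 + 11.2388 + 2.0255 + 0.0496 + 2.3293 + 0.6821 + 3.0296 + 1.0479 = 24.541

24.541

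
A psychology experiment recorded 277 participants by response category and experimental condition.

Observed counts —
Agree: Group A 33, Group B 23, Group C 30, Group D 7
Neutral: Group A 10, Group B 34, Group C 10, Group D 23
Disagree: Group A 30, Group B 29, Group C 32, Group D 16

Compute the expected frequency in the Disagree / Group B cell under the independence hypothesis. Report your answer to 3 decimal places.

Row total (Disagree) = 107; column total (Group B) = 86; grand total N = 277.
Expected count = (row total × column total) / N = 107 × 86 / 277 = 33.220.

33.220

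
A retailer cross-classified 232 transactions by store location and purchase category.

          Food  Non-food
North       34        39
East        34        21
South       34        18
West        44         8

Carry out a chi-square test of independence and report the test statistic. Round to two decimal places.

Row totals: 73, 55, 52, 52. Column totals: 146, 86. Grand total N = 232.
Expected counts (row total × column total / N):
  North, Food: 73×146/232 = 45.940
  North, Non-food: 73×86/232 = 27.060
  East, Food: 55×146/232 = 34.612
  East, Non-food: 55×86/232 = 20.388
  South, Food: 52×146/232 = 32.724
  South, Non-food: 52×86/232 = 19.276
  West, Food: 52×146/232 = 32.724
  West, Non-food: 52×86/232 = 19.276
Contributions (O − E)²/E:
  (34 − 45.940)²/45.940 = 3.1033
  (39 − 27.060)²/27.060 = 5.2684
  (34 − 34.612)²/34.612 = 0.0108
  (21 − 20.388)²/20.388 = 0.0184
  (34 − 32.724)²/32.724 = 0.0498
  (18 − 19.276)²/19.276 = 0.0845
  (44 − 32.724)²/32.724 = 3.8855
  (8 − 19.276)²/19.276 = 6.5962
χ² = 3.1033 + 5.2684 + 0.0108 + 0.0184 + 0.0498 + 0.0845 + 3.8855 + 6.5962 = 19.02

19.02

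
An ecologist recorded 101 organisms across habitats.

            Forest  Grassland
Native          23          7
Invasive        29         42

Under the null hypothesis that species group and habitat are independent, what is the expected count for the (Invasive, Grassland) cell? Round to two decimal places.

Row total (Invasive) = 71; column total (Grassland) = 49; grand total N = 101.
Expected count = (row total × column total) / N = 71 × 49 / 101 = 34.45.

34.45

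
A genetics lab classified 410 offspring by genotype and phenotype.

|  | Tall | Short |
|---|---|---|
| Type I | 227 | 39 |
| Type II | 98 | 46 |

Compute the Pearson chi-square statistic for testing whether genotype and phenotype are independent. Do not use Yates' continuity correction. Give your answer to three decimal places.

Row totals: 266, 144. Column totals: 325, 85. Grand total N = 410.
Expected counts (row total × column total / N):
  Type I, Tall: 266×325/410 = 210.853659
  Type I, Short: 266×85/410 = 55.146341
  Type II, Tall: 144×325/410 = 114.146341
  Type II, Short: 144×85/410 = 29.853659
Contributions (O − E)²/E:
  (227 − 210.853659)²/210.853659 = 1.2364
  (39 − 55.146341)²/55.146341 = 4.7275
  (98 − 114.146341)²/114.146341 = 2.2839
  (46 − 29.853659)²/29.853659 = 8.7327
χ² = 1.2364 + 4.7275 + 2.2839 + 8.7327 = 16.981

16.981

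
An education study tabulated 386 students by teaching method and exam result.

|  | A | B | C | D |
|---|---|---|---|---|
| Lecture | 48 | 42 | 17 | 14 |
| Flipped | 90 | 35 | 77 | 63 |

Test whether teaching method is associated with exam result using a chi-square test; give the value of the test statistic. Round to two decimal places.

33.90

Row totals: 121, 265. Column totals: 138, 77, 94, 77. Grand total N = 386.
Expected counts (row total × column total / N):
  Lecture, A: 121×138/386 = 43.259
  Lecture, B: 121×77/386 = 24.137
  Lecture, C: 121×94/386 = 29.466
  Lecture, D: 121×77/386 = 24.137
  Flipped, A: 265×138/386 = 94.741
  Flipped, B: 265×77/386 = 52.863
  Flipped, C: 265×94/386 = 64.534
  Flipped, D: 265×77/386 = 52.863
Contributions (O − E)²/E:
  (48 − 43.259)²/43.259 = 0.5196
  (42 − 24.137)²/24.137 = 13.2198
  (17 − 29.466)²/29.466 = 5.2739
  (14 − 24.137)²/24.137 = 4.2573
  (90 − 94.741)²/94.741 = 0.2372
  (35 − 52.863)²/52.863 = 6.0361
  (77 − 64.534)²/64.534 = 2.4081
  (63 − 52.863)²/52.863 = 1.9439
χ² = 0.5196 + 13.2198 + 5.2739 + 4.2573 + 0.2372 + 6.0361 + 2.4081 + 1.9439 = 33.90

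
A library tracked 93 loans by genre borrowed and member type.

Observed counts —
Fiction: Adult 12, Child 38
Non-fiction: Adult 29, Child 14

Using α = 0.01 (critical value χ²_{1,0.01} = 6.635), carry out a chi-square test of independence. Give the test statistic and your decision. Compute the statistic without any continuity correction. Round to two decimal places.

17.70; reject H₀

Row totals: 50, 43. Column totals: 41, 52. Grand total N = 93.
Expected counts (row total × column total / N):
  Fiction, Adult: 50×41/93 = 22.043
  Fiction, Child: 50×52/93 = 27.957
  Non-fiction, Adult: 43×41/93 = 18.957
  Non-fiction, Child: 43×52/93 = 24.043
Contributions (O − E)²/E:
  (12 − 22.043)²/22.043 = 4.5757
  (38 − 27.957)²/27.957 = 3.6077
  (29 − 18.957)²/18.957 = 5.3206
  (14 − 24.043)²/24.043 = 4.1951
χ² = 4.5757 + 3.6077 + 5.3206 + 4.1951 = 17.70
df = (2−1)(2−1) = 1. Since 17.70 > 6.635, reject the null hypothesis of independence at α = 0.01.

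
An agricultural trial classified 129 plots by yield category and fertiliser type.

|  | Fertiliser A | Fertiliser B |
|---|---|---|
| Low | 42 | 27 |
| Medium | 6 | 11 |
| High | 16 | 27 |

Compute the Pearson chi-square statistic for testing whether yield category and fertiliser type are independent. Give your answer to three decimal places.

Row totals: 69, 17, 43. Column totals: 64, 65. Grand total N = 129.
Expected counts (row total × column total / N):
  Low, Fertiliser A: 69×64/129 = 34.2326
  Low, Fertiliser B: 69×65/129 = 34.7674
  Medium, Fertiliser A: 17×64/129 = 8.4341
  Medium, Fertiliser B: 17×65/129 = 8.5659
  High, Fertiliser A: 43×64/129 = 21.3333
  High, Fertiliser B: 43×65/129 = 21.6667
Contributions (O − E)²/E:
  (42 − 34.2326)²/34.2326 = 1.7624
  (27 − 34.7674)²/34.7674 = 1.7353
  (6 − 8.4341)²/8.4341 = 0.7025
  (11 − 8.5659)²/8.5659 = 0.6917
  (16 − 21.3333)²/21.3333 = 1.3333
  (27 − 21.6667)²/21.6667 = 1.3128
χ² = 1.7624 + 1.7353 + 0.7025 + 0.6917 + 1.3333 + 1.3128 = 7.538

7.538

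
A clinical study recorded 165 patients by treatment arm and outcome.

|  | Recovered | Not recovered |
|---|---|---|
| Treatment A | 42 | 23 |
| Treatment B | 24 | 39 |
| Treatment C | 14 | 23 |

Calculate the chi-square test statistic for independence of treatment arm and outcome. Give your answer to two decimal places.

11.17

Row totals: 65, 63, 37. Column totals: 80, 85. Grand total N = 165.
Expected counts (row total × column total / N):
  Treatment A, Recovered: 65×80/165 = 31.5152
  Treatment A, Not recovered: 65×85/165 = 33.4848
  Treatment B, Recovered: 63×80/165 = 30.5455
  Treatment B, Not recovered: 63×85/165 = 32.4545
  Treatment C, Recovered: 37×80/165 = 17.9394
  Treatment C, Not recovered: 37×85/165 = 19.0606
Contributions (O − E)²/E:
  (42 − 31.5152)²/31.5152 = 3.4882
  (23 − 33.4848)²/33.4848 = 3.2830
  (24 − 30.5455)²/30.5455 = 1.4026
  (39 − 32.4545)²/32.4545 = 1.3201
  (14 − 17.9394)²/17.9394 = 0.8651
  (23 − 19.0606)²/19.0606 = 0.8142
χ² = 3.4882 + 3.2830 + 1.4026 + 1.3201 + 0.8651 + 0.8142 = 11.17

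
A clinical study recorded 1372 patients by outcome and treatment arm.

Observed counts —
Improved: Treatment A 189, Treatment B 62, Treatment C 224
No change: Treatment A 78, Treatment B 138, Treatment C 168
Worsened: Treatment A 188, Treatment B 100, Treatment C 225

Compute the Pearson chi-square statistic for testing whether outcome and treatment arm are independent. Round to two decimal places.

Row totals: 475, 384, 513. Column totals: 455, 300, 617. Grand total N = 1372.
Expected counts (row total × column total / N):
  Improved, Treatment A: 475×455/1372 = 157.526
  Improved, Treatment B: 475×300/1372 = 103.863
  Improved, Treatment C: 475×617/1372 = 213.612
  No change, Treatment A: 384×455/1372 = 127.347
  No change, Treatment B: 384×300/1372 = 83.965
  No change, Treatment C: 384×617/1372 = 172.688
  Worsened, Treatment A: 513×455/1372 = 170.128
  Worsened, Treatment B: 513×300/1372 = 112.172
  Worsened, Treatment C: 513×617/1372 = 230.700
Contributions (O − E)²/E:
  (189 − 157.526)²/157.526 = 6.2886
  (62 − 103.863)²/103.863 = 16.8733
  (224 − 213.612)²/213.612 = 0.5052
  (78 − 127.347)²/127.347 = 19.1220
  (138 − 83.965)²/83.965 = 34.7738
  (168 − 172.688)²/172.688 = 0.1273
  (188 − 170.128)²/170.128 = 1.8775
  (100 − 112.172)²/112.172 = 1.3208
  (225 − 230.700)²/230.700 = 0.1408
χ² = 6.2886 + 16.8733 + 0.5052 + 19.1220 + 34.7738 + 0.1273 + 1.8775 + 1.3208 + 0.1408 = 81.03

81.03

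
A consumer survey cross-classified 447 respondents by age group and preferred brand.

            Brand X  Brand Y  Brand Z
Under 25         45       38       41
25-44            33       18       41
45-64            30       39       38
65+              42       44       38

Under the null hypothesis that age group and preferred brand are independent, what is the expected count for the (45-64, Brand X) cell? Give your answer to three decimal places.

Row total (45-64) = 107; column total (Brand X) = 150; grand total N = 447.
Expected count = (row total × column total) / N = 107 × 150 / 447 = 35.906.

35.906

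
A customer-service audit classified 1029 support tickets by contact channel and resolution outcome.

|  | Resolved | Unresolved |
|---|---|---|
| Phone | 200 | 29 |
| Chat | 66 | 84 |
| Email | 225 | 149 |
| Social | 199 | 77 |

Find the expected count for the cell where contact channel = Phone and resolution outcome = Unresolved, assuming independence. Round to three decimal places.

75.443

Row total (Phone) = 229; column total (Unresolved) = 339; grand total N = 1029.
Expected count = (row total × column total) / N = 229 × 339 / 1029 = 75.443.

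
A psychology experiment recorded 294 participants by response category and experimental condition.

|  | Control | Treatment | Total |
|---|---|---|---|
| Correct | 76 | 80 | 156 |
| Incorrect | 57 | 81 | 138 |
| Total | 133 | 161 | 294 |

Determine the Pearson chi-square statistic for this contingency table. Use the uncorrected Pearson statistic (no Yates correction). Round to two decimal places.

1.62

Grand total N = 294.
Expected counts (row total × column total / N):
  Correct, Control: 156×133/294 = 70.5714
  Correct, Treatment: 156×161/294 = 85.4286
  Incorrect, Control: 138×133/294 = 62.4286
  Incorrect, Treatment: 138×161/294 = 75.5714
Contributions (O − E)²/E:
  (76 − 70.5714)²/70.5714 = 0.4176
  (80 − 85.4286)²/85.4286 = 0.3450
  (57 − 62.4286)²/62.4286 = 0.4721
  (81 − 75.5714)²/75.5714 = 0.3900
χ² = 0.4176 + 0.3450 + 0.4721 + 0.3900 = 1.62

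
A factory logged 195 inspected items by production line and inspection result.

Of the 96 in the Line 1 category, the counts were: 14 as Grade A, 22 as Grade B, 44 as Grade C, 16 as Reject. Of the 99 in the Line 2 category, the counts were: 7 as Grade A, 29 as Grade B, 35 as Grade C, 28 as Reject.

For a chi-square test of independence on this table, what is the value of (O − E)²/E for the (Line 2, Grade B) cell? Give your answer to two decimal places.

Row total (Line 2) = 99; column total (Grade B) = 51; N = 195.
Expected count E = 99 × 51 / 195 = 25.8923.
Contribution = (O − E)²/E = (29 − 25.8923)² / 25.8923 = 0.37.

0.37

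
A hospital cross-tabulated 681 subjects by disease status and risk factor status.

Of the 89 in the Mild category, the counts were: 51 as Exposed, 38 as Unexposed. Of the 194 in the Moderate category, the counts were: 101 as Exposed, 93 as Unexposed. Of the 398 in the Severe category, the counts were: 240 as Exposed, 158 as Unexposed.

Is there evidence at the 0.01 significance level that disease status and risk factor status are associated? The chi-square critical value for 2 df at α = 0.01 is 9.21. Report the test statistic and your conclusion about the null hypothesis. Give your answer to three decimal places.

3.628; fail to reject H₀

Row totals: 89, 194, 398. Column totals: 392, 289. Grand total N = 681.
Expected counts (row total × column total / N):
  Mild, Exposed: 89×392/681 = 51.2305
  Mild, Unexposed: 89×289/681 = 37.7695
  Moderate, Exposed: 194×392/681 = 111.6711
  Moderate, Unexposed: 194×289/681 = 82.3289
  Severe, Exposed: 398×392/681 = 229.0984
  Severe, Unexposed: 398×289/681 = 168.9016
Contributions (O − E)²/E:
  (51 − 51.2305)²/51.2305 = 0.0010
  (38 − 37.7695)²/37.7695 = 0.0014
  (101 − 111.6711)²/111.6711 = 1.0197
  (93 − 82.3289)²/82.3289 = 1.3831
  (240 − 229.0984)²/229.0984 = 0.5188
  (158 − 168.9016)²/168.9016 = 0.7036
χ² = 0.0010 + 0.0014 + 1.0197 + 1.3831 + 0.5188 + 0.7036 = 3.628
df = (3−1)(2−1) = 2. Since 3.628 < 9.21, fail to reject the null hypothesis of independence at α = 0.01.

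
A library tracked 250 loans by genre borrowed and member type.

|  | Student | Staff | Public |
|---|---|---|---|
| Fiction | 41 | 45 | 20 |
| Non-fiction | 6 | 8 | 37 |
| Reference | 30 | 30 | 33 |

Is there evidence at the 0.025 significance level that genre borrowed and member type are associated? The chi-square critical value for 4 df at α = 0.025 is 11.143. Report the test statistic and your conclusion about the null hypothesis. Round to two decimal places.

43.24; reject H₀

Row totals: 106, 51, 93. Column totals: 77, 83, 90. Grand total N = 250.
Expected counts (row total × column total / N):
  Fiction, Student: 106×77/250 = 32.648
  Fiction, Staff: 106×83/250 = 35.192
  Fiction, Public: 106×90/250 = 38.160
  Non-fiction, Student: 51×77/250 = 15.708
  Non-fiction, Staff: 51×83/250 = 16.932
  Non-fiction, Public: 51×90/250 = 18.360
  Reference, Student: 93×77/250 = 28.644
  Reference, Staff: 93×83/250 = 30.876
  Reference, Public: 93×90/250 = 33.480
Contributions (O − E)²/E:
  (41 − 32.648)²/32.648 = 2.1366
  (45 − 35.192)²/35.192 = 2.7335
  (20 − 38.160)²/38.160 = 8.6422
  (6 − 15.708)²/15.708 = 5.9998
  (8 − 16.932)²/16.932 = 4.7118
  (37 − 18.360)²/18.360 = 18.9243
  (30 − 28.644)²/28.644 = 0.0642
  (30 − 30.876)²/30.876 = 0.0249
  (33 − 33.480)²/33.480 = 0.0069
χ² = 2.1366 + 2.7335 + 8.6422 + 5.9998 + 4.7118 + 18.9243 + 0.0642 + 0.0249 + 0.0069 = 43.24
df = (3−1)(3−1) = 4. Since 43.24 > 11.143, reject the null hypothesis of independence at α = 0.025.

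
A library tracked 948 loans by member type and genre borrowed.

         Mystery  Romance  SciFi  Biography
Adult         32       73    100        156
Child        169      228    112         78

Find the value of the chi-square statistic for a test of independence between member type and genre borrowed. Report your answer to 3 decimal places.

154.794

Row totals: 361, 587. Column totals: 201, 301, 212, 234. Grand total N = 948.
Expected counts (row total × column total / N):
  Adult, Mystery: 361×201/948 = 76.5411
  Adult, Romance: 361×301/948 = 114.6213
  Adult, SciFi: 361×212/948 = 80.7300
  Adult, Biography: 361×234/948 = 89.1076
  Child, Mystery: 587×201/948 = 124.4589
  Child, Romance: 587×301/948 = 186.3787
  Child, SciFi: 587×212/948 = 131.2700
  Child, Biography: 587×234/948 = 144.8924
Contributions (O − E)²/E:
  (32 − 76.5411)²/76.5411 = 25.9195
  (73 − 114.6213)²/114.6213 = 15.1135
  (100 − 80.7300)²/80.7300 = 4.5997
  (156 − 89.1076)²/89.1076 = 50.2156
  (169 − 124.4589)²/124.4589 = 15.9403
  (228 − 186.3787)²/186.3787 = 9.2947
  (112 − 131.2700)²/131.2700 = 2.8288
  (78 − 144.8924)²/144.8924 = 30.8822
χ² = 25.9195 + 15.1135 + 4.5997 + 50.2156 + 15.9403 + 9.2947 + 2.8288 + 30.8822 = 154.794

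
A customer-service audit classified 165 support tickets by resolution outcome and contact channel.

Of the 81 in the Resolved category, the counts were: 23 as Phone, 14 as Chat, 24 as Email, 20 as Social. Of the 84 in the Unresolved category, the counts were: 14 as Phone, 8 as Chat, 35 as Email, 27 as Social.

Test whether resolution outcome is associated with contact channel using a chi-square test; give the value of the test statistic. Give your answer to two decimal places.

Row totals: 81, 84. Column totals: 37, 22, 59, 47. Grand total N = 165.
Expected counts (row total × column total / N):
  Resolved, Phone: 81×37/165 = 18.164
  Resolved, Chat: 81×22/165 = 10.800
  Resolved, Email: 81×59/165 = 28.964
  Resolved, Social: 81×47/165 = 23.073
  Unresolved, Phone: 84×37/165 = 18.836
  Unresolved, Chat: 84×22/165 = 11.200
  Unresolved, Email: 84×59/165 = 30.036
  Unresolved, Social: 84×47/165 = 23.927
Contributions (O − E)²/E:
  (23 − 18.164)²/18.164 = 1.2875
  (14 − 10.800)²/10.800 = 0.9481
  (24 − 28.964)²/28.964 = 0.8508
  (20 − 23.073)²/23.073 = 0.4093
  (14 − 18.836)²/18.836 = 1.2416
  (8 − 11.200)²/11.200 = 0.9143
  (35 − 30.036)²/30.036 = 0.8204
  (27 − 23.927)²/23.927 = 0.3947
χ² = 1.2875 + 0.9481 + 0.8508 + 0.4093 + 1.2416 + 0.9143 + 0.8204 + 0.3947 = 6.87

6.87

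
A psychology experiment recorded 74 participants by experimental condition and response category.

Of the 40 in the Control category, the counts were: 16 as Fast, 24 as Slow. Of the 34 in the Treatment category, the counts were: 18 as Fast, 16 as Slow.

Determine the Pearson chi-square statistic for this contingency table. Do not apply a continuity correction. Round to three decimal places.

1.239

Row totals: 40, 34. Column totals: 34, 40. Grand total N = 74.
Expected counts (row total × column total / N):
  Control, Fast: 40×34/74 = 18.3784
  Control, Slow: 40×40/74 = 21.6216
  Treatment, Fast: 34×34/74 = 15.6216
  Treatment, Slow: 34×40/74 = 18.3784
Contributions (O − E)²/E:
  (16 − 18.3784)²/18.3784 = 0.3078
  (24 − 21.6216)²/21.6216 = 0.2616
  (18 − 15.6216)²/15.6216 = 0.3621
  (16 − 18.3784)²/18.3784 = 0.3078
χ² = 0.3078 + 0.2616 + 0.3621 + 0.3078 = 1.239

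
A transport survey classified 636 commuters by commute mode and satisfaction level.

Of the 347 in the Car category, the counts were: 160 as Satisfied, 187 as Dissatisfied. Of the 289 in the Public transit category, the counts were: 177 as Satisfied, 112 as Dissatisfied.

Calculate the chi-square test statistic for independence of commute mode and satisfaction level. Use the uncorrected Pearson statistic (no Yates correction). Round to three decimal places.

Row totals: 347, 289. Column totals: 337, 299. Grand total N = 636.
Expected counts (row total × column total / N):
  Car, Satisfied: 347×337/636 = 183.8664
  Car, Dissatisfied: 347×299/636 = 163.1336
  Public transit, Satisfied: 289×337/636 = 153.1336
  Public transit, Dissatisfied: 289×299/636 = 135.8664
Contributions (O − E)²/E:
  (160 − 183.8664)²/183.8664 = 3.0979
  (187 − 163.1336)²/163.1336 = 3.4916
  (177 − 153.1336)²/153.1336 = 3.7197
  (112 − 135.8664)²/135.8664 = 4.1924
χ² = 3.0979 + 3.4916 + 3.7197 + 4.1924 = 14.502

14.502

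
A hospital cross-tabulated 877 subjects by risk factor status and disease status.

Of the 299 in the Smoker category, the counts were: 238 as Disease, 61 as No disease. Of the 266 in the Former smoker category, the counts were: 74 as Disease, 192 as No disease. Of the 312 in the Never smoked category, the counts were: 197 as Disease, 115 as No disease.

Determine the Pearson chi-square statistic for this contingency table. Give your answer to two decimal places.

160.15

Row totals: 299, 266, 312. Column totals: 509, 368. Grand total N = 877.
Expected counts (row total × column total / N):
  Smoker, Disease: 299×509/877 = 173.536
  Smoker, No disease: 299×368/877 = 125.464
  Former smoker, Disease: 266×509/877 = 154.383
  Former smoker, No disease: 266×368/877 = 111.617
  Never smoked, Disease: 312×509/877 = 181.081
  Never smoked, No disease: 312×368/877 = 130.919
Contributions (O − E)²/E:
  (238 − 173.536)²/173.536 = 23.9467
  (61 − 125.464)²/125.464 = 33.1219
  (74 − 154.383)²/154.383 = 41.8532
  (192 − 111.617)²/111.617 = 57.8893
  (197 − 181.081)²/181.081 = 1.3995
  (115 − 130.919)²/130.919 = 1.9357
χ² = 23.9467 + 33.1219 + 41.8532 + 57.8893 + 1.3995 + 1.9357 = 160.15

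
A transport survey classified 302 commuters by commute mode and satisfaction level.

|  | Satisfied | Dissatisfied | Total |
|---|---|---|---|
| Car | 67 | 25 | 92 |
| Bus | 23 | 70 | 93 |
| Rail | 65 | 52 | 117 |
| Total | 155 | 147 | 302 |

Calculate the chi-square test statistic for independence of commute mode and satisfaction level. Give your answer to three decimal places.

Grand total N = 302.
Expected counts (row total × column total / N):
  Car, Satisfied: 92×155/302 = 47.2185
  Car, Dissatisfied: 92×147/302 = 44.7815
  Bus, Satisfied: 93×155/302 = 47.7318
  Bus, Dissatisfied: 93×147/302 = 45.2682
  Rail, Satisfied: 117×155/302 = 60.0497
  Rail, Dissatisfied: 117×147/302 = 56.9503
Contributions (O − E)²/E:
  (67 − 47.2185)²/47.2185 = 8.2872
  (25 − 44.7815)²/44.7815 = 8.7382
  (23 − 47.7318)²/47.7318 = 12.8146
  (70 − 45.2682)²/45.2682 = 13.5120
  (65 − 60.0497)²/60.0497 = 0.4081
  (52 − 56.9503)²/56.9503 = 0.4303
χ² = 8.2872 + 8.7382 + 12.8146 + 13.5120 + 0.4081 + 0.4303 = 44.190

44.190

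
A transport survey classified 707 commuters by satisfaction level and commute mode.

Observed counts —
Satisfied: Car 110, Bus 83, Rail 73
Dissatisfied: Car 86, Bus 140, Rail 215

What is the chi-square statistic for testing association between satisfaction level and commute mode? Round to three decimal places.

Row totals: 266, 441. Column totals: 196, 223, 288. Grand total N = 707.
Expected counts (row total × column total / N):
  Satisfied, Car: 266×196/707 = 73.74257
  Satisfied, Bus: 266×223/707 = 83.90099
  Satisfied, Rail: 266×288/707 = 108.35644
  Dissatisfied, Car: 441×196/707 = 122.25743
  Dissatisfied, Bus: 441×223/707 = 139.09901
  Dissatisfied, Rail: 441×288/707 = 179.64356
Contributions (O − E)²/E:
  (110 − 73.74257)²/73.74257 = 17.8269
  (83 − 83.90099)²/83.90099 = 0.0097
  (73 − 108.35644)²/108.35644 = 11.5367
  (86 − 122.25743)²/122.25743 = 10.7527
  (140 − 139.09901)²/139.09901 = 0.0058
  (215 − 179.64356)²/179.64356 = 6.9587
χ² = 17.8269 + 0.0097 + 11.5367 + 10.7527 + 0.0058 + 6.9587 = 47.091

47.091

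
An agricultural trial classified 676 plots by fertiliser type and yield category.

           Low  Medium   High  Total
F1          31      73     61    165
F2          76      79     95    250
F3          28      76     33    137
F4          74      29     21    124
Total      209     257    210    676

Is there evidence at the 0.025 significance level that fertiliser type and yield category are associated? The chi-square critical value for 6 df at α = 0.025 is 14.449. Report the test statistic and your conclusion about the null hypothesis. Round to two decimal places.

Grand total N = 676.
Expected counts (row total × column total / N):
  F1, Low: 165×209/676 = 51.0133
  F1, Medium: 165×257/676 = 62.7293
  F1, High: 165×210/676 = 51.2574
  F2, Low: 250×209/676 = 77.2929
  F2, Medium: 250×257/676 = 95.0444
  F2, High: 250×210/676 = 77.6627
  F3, Low: 137×209/676 = 42.3565
  F3, Medium: 137×257/676 = 52.0843
  F3, High: 137×210/676 = 42.5592
  F4, Low: 124×209/676 = 38.3373
  F4, Medium: 124×257/676 = 47.1420
  F4, High: 124×210/676 = 38.5207
Contributions (O − E)²/E:
  (31 − 51.0133)²/51.0133 = 7.8515
  (73 − 62.7293)²/62.7293 = 1.6816
  (61 − 51.2574)²/51.2574 = 1.8518
  (76 − 77.2929)²/77.2929 = 0.0216
  (79 − 95.0444)²/95.0444 = 2.7084
  (95 − 77.6627)²/77.6627 = 3.8704
  (28 − 42.3565)²/42.3565 = 4.8661
  (76 − 52.0843)²/52.0843 = 10.9814
  (33 − 42.5592)²/42.5592 = 2.1471
  (74 − 38.3373)²/38.3373 = 33.1747
  (29 − 47.1420)²/47.1420 = 6.9817
  (21 − 38.5207)²/38.5207 = 7.9691
χ² = 7.8515 + 1.6816 + 1.8518 + 0.0216 + 2.7084 + 3.8704 + 4.8661 + 10.9814 + 2.1471 + 33.1747 + 6.9817 + 7.9691 = 84.11
df = (4−1)(3−1) = 6. Since 84.11 > 14.449, reject the null hypothesis of independence at α = 0.025.

84.11; reject H₀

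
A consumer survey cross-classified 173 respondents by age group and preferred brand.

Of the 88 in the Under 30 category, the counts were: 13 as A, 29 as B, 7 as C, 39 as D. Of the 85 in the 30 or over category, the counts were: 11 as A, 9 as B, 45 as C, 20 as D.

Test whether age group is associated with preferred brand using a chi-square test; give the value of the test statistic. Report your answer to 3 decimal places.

Row totals: 88, 85. Column totals: 24, 38, 52, 59. Grand total N = 173.
Expected counts (row total × column total / N):
  Under 30, A: 88×24/173 = 12.2081
  Under 30, B: 88×38/173 = 19.3295
  Under 30, C: 88×52/173 = 26.4509
  Under 30, D: 88×59/173 = 30.0116
  30 or over, A: 85×24/173 = 11.7919
  30 or over, B: 85×38/173 = 18.6705
  30 or over, C: 85×52/173 = 25.5491
  30 or over, D: 85×59/173 = 28.9884
Contributions (O − E)²/E:
  (13 − 12.2081)²/12.2081 = 0.0514
  (29 − 19.3295)²/19.3295 = 4.8381
  (7 − 26.4509)²/26.4509 = 14.3034
  (39 − 30.0116)²/30.0116 = 2.6920
  (11 − 11.7919)²/11.7919 = 0.0532
  (9 − 18.6705)²/18.6705 = 5.0089
  (45 − 25.5491)²/25.5491 = 14.8083
  (20 − 28.9884)²/28.9884 = 2.7870
χ² = 0.0514 + 4.8381 + 14.3034 + 2.6920 + 0.0532 + 5.0089 + 14.8083 + 2.7870 = 44.542

44.542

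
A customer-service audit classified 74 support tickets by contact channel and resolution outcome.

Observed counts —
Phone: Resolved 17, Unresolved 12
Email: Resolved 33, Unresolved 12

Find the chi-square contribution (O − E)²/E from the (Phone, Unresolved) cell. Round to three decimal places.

Row total (Phone) = 29; column total (Unresolved) = 24; N = 74.
Expected count E = 29 × 24 / 74 = 9.4054.
Contribution = (O − E)²/E = (12 − 9.4054)² / 9.4054 = 0.716.

0.716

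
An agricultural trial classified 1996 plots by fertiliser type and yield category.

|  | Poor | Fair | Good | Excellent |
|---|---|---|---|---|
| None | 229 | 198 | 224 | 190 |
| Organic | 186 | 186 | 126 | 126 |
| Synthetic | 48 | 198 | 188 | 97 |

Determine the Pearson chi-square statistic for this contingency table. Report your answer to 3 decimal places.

112.491

Row totals: 841, 624, 531. Column totals: 463, 582, 538, 413. Grand total N = 1996.
Expected counts (row total × column total / N):
  None, Poor: 841×463/1996 = 195.0817
  None, Fair: 841×582/1996 = 245.2214
  None, Good: 841×538/1996 = 226.6824
  None, Excellent: 841×413/1996 = 174.0145
  Organic, Poor: 624×463/1996 = 144.7455
  Organic, Fair: 624×582/1996 = 181.9479
  Organic, Good: 624×538/1996 = 168.1924
  Organic, Excellent: 624×413/1996 = 129.1142
  Synthetic, Poor: 531×463/1996 = 123.1728
  Synthetic, Fair: 531×582/1996 = 154.8307
  Synthetic, Good: 531×538/1996 = 143.1253
  Synthetic, Excellent: 531×413/1996 = 109.8712
Contributions (O − E)²/E:
  (229 − 195.0817)²/195.0817 = 5.8973
  (198 − 245.2214)²/245.2214 = 9.0933
  (224 − 226.6824)²/226.6824 = 0.0317
  (190 − 174.0145)²/174.0145 = 1.4685
  (186 − 144.7455)²/144.7455 = 11.7581
  (186 − 181.9479)²/181.9479 = 0.0902
  (126 − 168.1924)²/168.1924 = 10.5843
  (126 − 129.1142)²/129.1142 = 0.0751
  (48 − 123.1728)²/123.1728 = 45.8782
  (198 − 154.8307)²/154.8307 = 12.0363
  (188 − 143.1253)²/143.1253 = 14.0698
  (97 − 109.8712)²/109.8712 = 1.5078
χ² = 5.8973 + 9.0933 + 0.0317 + 1.4685 + 11.7581 + 0.0902 + 10.5843 + 0.0751 + 45.8782 + 12.0363 + 14.0698 + 1.5078 = 112.491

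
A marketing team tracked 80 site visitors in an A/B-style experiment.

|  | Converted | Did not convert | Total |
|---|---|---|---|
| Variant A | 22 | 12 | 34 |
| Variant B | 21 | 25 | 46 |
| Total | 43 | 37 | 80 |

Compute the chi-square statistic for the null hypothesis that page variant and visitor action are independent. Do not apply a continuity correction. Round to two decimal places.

2.86

Grand total N = 80.
Expected counts (row total × column total / N):
  Variant A, Converted: 34×43/80 = 18.275
  Variant A, Did not convert: 34×37/80 = 15.725
  Variant B, Converted: 46×43/80 = 24.725
  Variant B, Did not convert: 46×37/80 = 21.275
Contributions (O − E)²/E:
  (22 − 18.275)²/18.275 = 0.7593
  (12 − 15.725)²/15.725 = 0.8824
  (21 − 24.725)²/24.725 = 0.5612
  (25 − 21.275)²/21.275 = 0.6522
χ² = 0.7593 + 0.8824 + 0.5612 + 0.6522 = 2.86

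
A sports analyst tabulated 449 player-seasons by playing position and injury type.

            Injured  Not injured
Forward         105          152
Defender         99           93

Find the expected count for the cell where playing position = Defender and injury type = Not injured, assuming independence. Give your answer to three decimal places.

Row total (Defender) = 192; column total (Not injured) = 245; grand total N = 449.
Expected count = (row total × column total) / N = 192 × 245 / 449 = 104.766.

104.766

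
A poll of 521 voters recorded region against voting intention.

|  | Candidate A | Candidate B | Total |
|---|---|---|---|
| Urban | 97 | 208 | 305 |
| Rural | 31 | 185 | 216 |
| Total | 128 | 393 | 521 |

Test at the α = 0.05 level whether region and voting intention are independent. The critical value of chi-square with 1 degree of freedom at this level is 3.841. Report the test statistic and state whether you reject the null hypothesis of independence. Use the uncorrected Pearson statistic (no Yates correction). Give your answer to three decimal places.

Grand total N = 521.
Expected counts (row total × column total / N):
  Urban, Candidate A: 305×128/521 = 74.9328
  Urban, Candidate B: 305×393/521 = 230.0672
  Rural, Candidate A: 216×128/521 = 53.0672
  Rural, Candidate B: 216×393/521 = 162.9328
Contributions (O − E)²/E:
  (97 − 74.9328)²/74.9328 = 6.4986
  (208 − 230.0672)²/230.0672 = 2.1166
  (31 − 53.0672)²/53.0672 = 9.1763
  (185 − 162.9328)²/162.9328 = 2.9887
χ² = 6.4986 + 2.1166 + 9.1763 + 2.9887 = 20.780
df = (2−1)(2−1) = 1. Since 20.780 > 3.841, reject the null hypothesis of independence at α = 0.05.

20.780; reject H₀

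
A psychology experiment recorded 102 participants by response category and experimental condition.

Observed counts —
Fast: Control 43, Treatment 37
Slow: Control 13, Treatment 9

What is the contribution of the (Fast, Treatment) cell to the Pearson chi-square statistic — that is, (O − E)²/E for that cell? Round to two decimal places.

Row total (Fast) = 80; column total (Treatment) = 46; N = 102.
Expected count E = 80 × 46 / 102 = 36.078.
Contribution = (O − E)²/E = (37 − 36.078)² / 36.078 = 0.02.

0.02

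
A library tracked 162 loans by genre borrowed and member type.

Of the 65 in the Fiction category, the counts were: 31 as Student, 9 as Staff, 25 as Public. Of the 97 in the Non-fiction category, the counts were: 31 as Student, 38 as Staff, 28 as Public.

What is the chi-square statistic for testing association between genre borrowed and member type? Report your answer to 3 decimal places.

12.219

Row totals: 65, 97. Column totals: 62, 47, 53. Grand total N = 162.
Expected counts (row total × column total / N):
  Fiction, Student: 65×62/162 = 24.8765
  Fiction, Staff: 65×47/162 = 18.8580
  Fiction, Public: 65×53/162 = 21.2654
  Non-fiction, Student: 97×62/162 = 37.1235
  Non-fiction, Staff: 97×47/162 = 28.1420
  Non-fiction, Public: 97×53/162 = 31.7346
Contributions (O − E)²/E:
  (31 − 24.8765)²/24.8765 = 1.5073
  (9 − 18.8580)²/18.8580 = 5.1533
  (25 − 21.2654)²/21.2654 = 0.6559
  (31 − 37.1235)²/37.1235 = 1.0101
  (38 − 28.1420)²/28.1420 = 3.4532
  (28 − 31.7346)²/31.7346 = 0.4395
χ² = 1.5073 + 5.1533 + 0.6559 + 1.0101 + 3.4532 + 0.4395 = 12.219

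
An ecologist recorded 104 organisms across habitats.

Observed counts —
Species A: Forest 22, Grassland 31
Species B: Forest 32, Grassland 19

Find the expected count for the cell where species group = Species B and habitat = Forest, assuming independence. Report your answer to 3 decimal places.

26.481

Row total (Species B) = 51; column total (Forest) = 54; grand total N = 104.
Expected count = (row total × column total) / N = 51 × 54 / 104 = 26.481.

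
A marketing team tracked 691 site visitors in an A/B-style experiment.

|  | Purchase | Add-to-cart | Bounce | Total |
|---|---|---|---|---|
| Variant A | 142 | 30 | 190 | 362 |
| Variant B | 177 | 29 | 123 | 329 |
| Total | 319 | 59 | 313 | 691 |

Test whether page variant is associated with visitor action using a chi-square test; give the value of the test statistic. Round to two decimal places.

16.66

Grand total N = 691.
Expected counts (row total × column total / N):
  Variant A, Purchase: 362×319/691 = 167.1172
  Variant A, Add-to-cart: 362×59/691 = 30.9088
  Variant A, Bounce: 362×313/691 = 163.9740
  Variant B, Purchase: 329×319/691 = 151.8828
  Variant B, Add-to-cart: 329×59/691 = 28.0912
  Variant B, Bounce: 329×313/691 = 149.0260
Contributions (O − E)²/E:
  (142 − 167.1172)²/167.1172 = 3.7750
  (30 − 30.9088)²/30.9088 = 0.0267
  (190 − 163.9740)²/163.9740 = 4.1309
  (177 − 151.8828)²/151.8828 = 4.1537
  (29 − 28.0912)²/28.0912 = 0.0294
  (123 − 149.0260)²/149.0260 = 4.5452
χ² = 3.7750 + 0.0267 + 4.1309 + 4.1537 + 0.0294 + 4.5452 = 16.66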